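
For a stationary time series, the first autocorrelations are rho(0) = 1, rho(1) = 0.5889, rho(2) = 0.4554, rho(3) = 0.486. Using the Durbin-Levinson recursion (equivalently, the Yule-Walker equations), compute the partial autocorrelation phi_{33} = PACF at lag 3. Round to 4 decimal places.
\phi_{33} = 0.2590

The PACF at lag k is phi_{kk}, the last component of the solution
to the Yule-Walker system G_k phi = r_k where
  (G_k)_{ij} = rho(|i - j|), (r_k)_i = rho(i), i,j = 1..k.
Equivalently, Durbin-Levinson gives phi_{kk} iteratively:
  phi_{11} = rho(1)
  phi_{kk} = [rho(k) - sum_{j=1..k-1} phi_{k-1,j} rho(k-j)]
            / [1 - sum_{j=1..k-1} phi_{k-1,j} rho(j)],
  phi_{k,j} = phi_{k-1,j} - phi_{kk} phi_{k-1,k-j},  j = 1..k-1.
Step k = 1:
  phi_11 = rho(1) = 0.5889.
Step k = 2:
  phi_22 = [rho(2) - phi_11 rho(1)] / [1 - phi_11 rho(1)] = [0.4554 - (0.5889)(0.5889)] / [1 - (0.5889)(0.5889)]
         = 0.10859679 / 0.65319679 = 0.166254.
  Update: phi_21 = phi_11 - phi_22 phi_11 = 0.5889 - (0.166254)(0.5889) = 0.490993.
Step k = 3:
  phi_33 = [rho(3) - phi_21 rho(2) - phi_22 rho(1)] / [1 - phi_21 rho(1) - phi_22 rho(2)]
    numerator   = 0.486 - (0.490993)(0.4554) - (0.166254)(0.5889) = 0.16449469
    denominator = 1 - (0.490993)(0.5889) - (0.166254)(0.4554) = 0.6351421
  phi_33 = 0.16449469 / 0.6351421 = 0.259.
Therefore phi_{33} = 0.2590.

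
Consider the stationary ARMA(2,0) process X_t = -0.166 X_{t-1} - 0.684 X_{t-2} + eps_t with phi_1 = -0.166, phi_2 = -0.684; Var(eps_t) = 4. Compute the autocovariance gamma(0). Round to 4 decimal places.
\gamma(0) = 7.5905

Multiply the model equation by X_{t-k} and take expectations. With theta_0 = psi_0 = 1 and psi_j the MA(infinity) weights, this gives
  gamma(k) - sum_i phi_i gamma(k-i) = c_k,
  c_k = sigma^2 * sum_{j=k..q} theta_j psi_{j-k}   (c_k = 0 for k > q),
using gamma(-m) = gamma(m).
Pure AR (q = 0): c_0 = sigma^2 = 4, c_k = 0 for k >= 1.
Equations for k = 0, 1, 2 (AR order 2, c_2 = 0):
  (E0) gamma(0) = phi_1 gamma(1) + phi_2 gamma(2) + c_0
  (E1) gamma(1) = phi_1 gamma(0) + phi_2 gamma(1) + c_1
  (E2) gamma(2) = phi_1 gamma(1) + phi_2 gamma(0)
From (E1): gamma(1) = A gamma(0) + B with
  A = phi_1 / (1 - phi_2) = -0.166 / 1.684 = -0.098575,   B = c_1 / (1 - phi_2) = 0 / 1.684 = 0.
Insert (E2) into (E0): gamma(0) (1 - phi_2^2) = phi_1 (1 + phi_2) gamma(1) + c_0.
  phi_1 (1 + phi_2) = (-0.166)(0.316) = -0.052456,   1 - phi_2^2 = 0.532144.
Replace gamma(1) by A gamma(0) + B and collect gamma(0):
  gamma(0) [0.532144 - (-0.052456)(-0.098575)] = c_0 = 4
  gamma(0) * 0.526973 = 4
  gamma(0) = 4 / 0.526973 = 7.590519.
Therefore gamma(0) = 7.5905 (to 4 decimal places).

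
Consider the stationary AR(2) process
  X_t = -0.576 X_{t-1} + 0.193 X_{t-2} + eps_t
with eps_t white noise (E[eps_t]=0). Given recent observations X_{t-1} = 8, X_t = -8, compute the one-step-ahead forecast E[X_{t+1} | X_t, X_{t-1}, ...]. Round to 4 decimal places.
E[X_{t+1} \mid \mathcal F_t] = 6.1520

For an AR(p) model X_t = c + sum_i phi_i X_{t-i} + eps_t, the
one-step-ahead conditional mean is
  E[X_{t+1} | X_t, ...] = c + sum_i phi_i X_{t+1-i}.
Substitute known values:
  E[X_{t+1} | ...] = (-0.576) * (-8) + (0.193) * (8)
                   = 6.1520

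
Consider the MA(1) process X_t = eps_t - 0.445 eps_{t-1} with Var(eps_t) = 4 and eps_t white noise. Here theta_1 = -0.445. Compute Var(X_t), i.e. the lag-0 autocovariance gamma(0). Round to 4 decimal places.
\gamma(0) = 4.7921

For an MA(q) process X_t = eps_t + sum_i theta_i eps_{t-i} with
Var(eps_t) = sigma^2, the variance is
  gamma(0) = sigma^2 * (1 + sum_i theta_i^2).
  sum_i theta_i^2 = (-0.445)^2 = 0.198025.
  gamma(0) = 4 * (1 + 0.198025) = 4 * 1.198025 = 4.7921.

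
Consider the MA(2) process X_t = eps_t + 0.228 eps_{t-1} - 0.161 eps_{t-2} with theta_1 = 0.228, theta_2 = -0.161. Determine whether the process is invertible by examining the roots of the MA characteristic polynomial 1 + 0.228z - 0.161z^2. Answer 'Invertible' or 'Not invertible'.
\text{Invertible}

The MA(q) characteristic polynomial is P(z) = 1 + 0.228z - 0.161z^2.
Invertibility requires all roots to lie outside the unit circle, i.e. |z| > 1 for every root.
Set 1 + (0.228) z + (-0.161) z^2 = 0, i.e. a z^2 + b z + c = 0 with a = -0.161, b = 0.228, c = 1.
Discriminant D = b^2 - 4ac = (0.228)^2 - 4*(-0.161)*1 = 0.051984 - (-0.644) = 0.695984.
D >= 0, so the roots are real: z = (-b +/- sqrt(D)) / (2a) = (-0.228 +/- 0.834257) / (-0.322).
  z_1 = (-0.228 + 0.834257) / (-0.322) = -1.8828,   |z_1| = 1.8828.
  z_2 = (-0.228 - 0.834257) / (-0.322) = 3.2989,   |z_2| = 3.2989.
Moduli of all roots: 1.8828, 3.2989.
All moduli strictly greater than 1? Yes.
Verdict: Invertible.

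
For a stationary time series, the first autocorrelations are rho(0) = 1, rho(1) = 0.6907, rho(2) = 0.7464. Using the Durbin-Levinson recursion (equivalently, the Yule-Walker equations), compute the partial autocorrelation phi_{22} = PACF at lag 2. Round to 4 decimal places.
\phi_{22} = 0.5150

The PACF at lag k is phi_{kk}, the last component of the solution
to the Yule-Walker system G_k phi = r_k where
  (G_k)_{ij} = rho(|i - j|), (r_k)_i = rho(i), i,j = 1..k.
Equivalently, Durbin-Levinson gives phi_{kk} iteratively:
  phi_{11} = rho(1)
  phi_{kk} = [rho(k) - sum_{j=1..k-1} phi_{k-1,j} rho(k-j)]
            / [1 - sum_{j=1..k-1} phi_{k-1,j} rho(j)],
  phi_{k,j} = phi_{k-1,j} - phi_{kk} phi_{k-1,k-j},  j = 1..k-1.
Step k = 1:
  phi_11 = rho(1) = 0.6907.
Step k = 2:
  phi_22 = [rho(2) - phi_11 rho(1)] / [1 - phi_11 rho(1)] = [0.7464 - (0.6907)(0.6907)] / [1 - (0.6907)(0.6907)]
         = 0.26933351 / 0.52293351 = 0.515.
Therefore phi_{22} = 0.5150.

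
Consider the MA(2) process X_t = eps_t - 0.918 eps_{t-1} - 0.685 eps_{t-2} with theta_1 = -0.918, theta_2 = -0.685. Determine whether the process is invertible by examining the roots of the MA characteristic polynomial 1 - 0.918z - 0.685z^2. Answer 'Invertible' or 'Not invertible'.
\text{Not invertible}

The MA(q) characteristic polynomial is P(z) = 1 - 0.918z - 0.685z^2.
Invertibility requires all roots to lie outside the unit circle, i.e. |z| > 1 for every root.
Set 1 + (-0.918) z + (-0.685) z^2 = 0, i.e. a z^2 + b z + c = 0 with a = -0.685, b = -0.918, c = 1.
Discriminant D = b^2 - 4ac = (-0.918)^2 - 4*(-0.685)*1 = 0.842724 - (-2.74) = 3.582724.
D >= 0, so the roots are real: z = (-b +/- sqrt(D)) / (2a) = (0.918 +/- 1.892808) / (-1.37).
  z_1 = (0.918 + 1.892808) / (-1.37) = -2.0517,   |z_1| = 2.0517.
  z_2 = (0.918 - 1.892808) / (-1.37) = 0.7115,   |z_2| = 0.7115.
Moduli of all roots: 2.0517, 0.7115.
All moduli strictly greater than 1? No.
Verdict: Not invertible.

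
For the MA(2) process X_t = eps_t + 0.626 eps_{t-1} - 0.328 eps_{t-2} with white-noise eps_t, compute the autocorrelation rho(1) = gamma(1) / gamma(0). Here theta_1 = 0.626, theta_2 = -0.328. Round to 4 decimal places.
\rho(1) = 0.2805

For an MA(q) process with theta_0 = 1, the autocovariance is
  gamma(k) = sigma^2 * sum_{i=0..q-k} theta_i * theta_{i+k},
and rho(k) = gamma(k) / gamma(0). Sigma^2 cancels.
  numerator   = (1)*(0.626) + (0.626)*(-0.328) = 0.420672.
  denominator = (1)^2 + (0.626)^2 + (-0.328)^2 = 1.49946.
  rho(1) = 0.420672 / 1.49946 = 0.2805.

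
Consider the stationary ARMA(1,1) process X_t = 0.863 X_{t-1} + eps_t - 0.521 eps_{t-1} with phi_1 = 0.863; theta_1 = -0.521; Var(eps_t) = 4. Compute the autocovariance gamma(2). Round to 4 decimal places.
\gamma(2) = 2.5458

Multiply the model equation by X_{t-k} and take expectations. With theta_0 = psi_0 = 1 and psi_j the MA(infinity) weights, this gives
  gamma(k) - sum_i phi_i gamma(k-i) = c_k,
  c_k = sigma^2 * sum_{j=k..q} theta_j psi_{j-k}   (c_k = 0 for k > q),
using gamma(-m) = gamma(m).
psi-weights needed (psi_j = theta_j + sum_i phi_i psi_{j-i}):
  psi_1 = theta_1 + phi_1 = -0.521 + (0.863) = 0.342
Right-hand sides:
  c_0 = sigma^2 (1 + theta_1 psi_1) = 4 * (1 + (-0.521)(0.342)) = 4 * 0.821818 = 3.287272
  c_1 = sigma^2 theta_1 = 4 * (-0.521) = -2.084
  c_2 = 0
Equations for k = 0 and k = 1 (AR order 1):
  gamma(0) = phi_1 gamma(1) + c_0
  gamma(1) = phi_1 gamma(0) + c_1
Substituting the second into the first: gamma(0) (1 - phi_1^2) = c_0 + phi_1 c_1, so
  gamma(0) = (c_0 + phi_1 c_1) / (1 - phi_1^2) = (3.287272 + (0.863)(-2.084)) / (1 - (0.863)^2) = 1.48878 / 0.255231 = 5.833069.
  gamma(1) = phi_1 gamma(0) + c_1 = (0.863)(5.833069) + (-2.084) = 2.949938.
For k = 2 (> q): gamma(2) = phi_1 gamma(1) = (0.863)(2.949938) = 2.545797.
Therefore gamma(2) = 2.5458 (to 4 decimal places).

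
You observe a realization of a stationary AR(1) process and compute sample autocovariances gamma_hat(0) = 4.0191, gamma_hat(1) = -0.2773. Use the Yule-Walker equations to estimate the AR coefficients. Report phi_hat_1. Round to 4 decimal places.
\hat\phi_{1} = -0.0690

The Yule-Walker equations for an AR(p) process read, in matrix form,
  Gamma_p phi = r_p,   with   (Gamma_p)_{ij} = gamma(|i - j|),
                       (r_p)_i = gamma(i),   i,j = 1..p.
Substitute the sample gammas (Toeplitz matrix and right-hand side of size 1):
  Gamma_p = [[4.0191]]
  r_p     = [-0.2773]
With p = 1 this is the single equation gamma(0) phi_1 = gamma(1):
  phi_hat_1 = gamma(1) / gamma(0) = -0.2773 / 4.0191 = -0.0690.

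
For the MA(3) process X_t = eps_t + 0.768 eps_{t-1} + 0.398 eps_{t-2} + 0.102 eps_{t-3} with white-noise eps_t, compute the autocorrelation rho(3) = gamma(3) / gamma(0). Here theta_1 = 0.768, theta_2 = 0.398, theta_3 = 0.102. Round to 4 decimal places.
\rho(3) = 0.0580

For an MA(q) process with theta_0 = 1, the autocovariance is
  gamma(k) = sigma^2 * sum_{i=0..q-k} theta_i * theta_{i+k},
and rho(k) = gamma(k) / gamma(0). Sigma^2 cancels.
  numerator   = (1)*(0.102) = 0.102.
  denominator = (1)^2 + (0.768)^2 + (0.398)^2 + (0.102)^2 = 1.758632.
  rho(3) = 0.102 / 1.758632 = 0.0580.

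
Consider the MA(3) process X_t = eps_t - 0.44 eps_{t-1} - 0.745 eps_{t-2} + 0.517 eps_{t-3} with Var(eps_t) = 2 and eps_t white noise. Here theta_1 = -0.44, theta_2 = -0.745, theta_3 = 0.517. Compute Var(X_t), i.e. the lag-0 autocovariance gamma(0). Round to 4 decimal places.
\gamma(0) = 4.0318

For an MA(q) process X_t = eps_t + sum_i theta_i eps_{t-i} with
Var(eps_t) = sigma^2, the variance is
  gamma(0) = sigma^2 * (1 + sum_i theta_i^2).
  sum_i theta_i^2 = (-0.44)^2 + (-0.745)^2 + (0.517)^2 = 0.1936 + 0.555025 + 0.267289 = 1.015914.
  gamma(0) = 2 * (1 + 1.015914) = 2 * 2.015914 = 4.031828, which rounds to 4.0318.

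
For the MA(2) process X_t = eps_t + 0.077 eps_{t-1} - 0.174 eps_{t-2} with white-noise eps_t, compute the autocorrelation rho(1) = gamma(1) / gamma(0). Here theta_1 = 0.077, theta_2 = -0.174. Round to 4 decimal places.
\rho(1) = 0.0614

For an MA(q) process with theta_0 = 1, the autocovariance is
  gamma(k) = sigma^2 * sum_{i=0..q-k} theta_i * theta_{i+k},
and rho(k) = gamma(k) / gamma(0). Sigma^2 cancels.
  numerator   = (1)*(0.077) + (0.077)*(-0.174) = 0.063602.
  denominator = (1)^2 + (0.077)^2 + (-0.174)^2 = 1.036205.
  rho(1) = 0.063602 / 1.036205 = 0.0614.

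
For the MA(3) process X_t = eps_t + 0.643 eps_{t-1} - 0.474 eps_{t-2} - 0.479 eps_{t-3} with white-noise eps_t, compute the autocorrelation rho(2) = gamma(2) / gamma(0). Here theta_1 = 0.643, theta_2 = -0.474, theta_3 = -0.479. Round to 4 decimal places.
\rho(2) = -0.4187

For an MA(q) process with theta_0 = 1, the autocovariance is
  gamma(k) = sigma^2 * sum_{i=0..q-k} theta_i * theta_{i+k},
and rho(k) = gamma(k) / gamma(0). Sigma^2 cancels.
  numerator   = (1)*(-0.474) + (0.643)*(-0.479) = -0.781997.
  denominator = (1)^2 + (0.643)^2 + (-0.474)^2 + (-0.479)^2 = 1.867566.
  rho(2) = -0.781997 / 1.867566 = -0.4187.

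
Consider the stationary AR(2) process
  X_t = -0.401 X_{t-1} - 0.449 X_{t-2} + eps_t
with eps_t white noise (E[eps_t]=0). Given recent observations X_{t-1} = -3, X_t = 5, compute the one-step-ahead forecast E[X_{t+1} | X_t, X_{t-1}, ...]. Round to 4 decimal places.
E[X_{t+1} \mid \mathcal F_t] = -0.6580

For an AR(p) model X_t = c + sum_i phi_i X_{t-i} + eps_t, the
one-step-ahead conditional mean is
  E[X_{t+1} | X_t, ...] = c + sum_i phi_i X_{t+1-i}.
Substitute known values:
  E[X_{t+1} | ...] = (-0.401) * (5) + (-0.449) * (-3)
                   = -0.6580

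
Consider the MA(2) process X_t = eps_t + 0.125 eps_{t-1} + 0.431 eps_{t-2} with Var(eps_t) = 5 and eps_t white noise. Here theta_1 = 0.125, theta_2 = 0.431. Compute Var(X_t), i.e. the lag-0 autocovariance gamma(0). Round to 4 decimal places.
\gamma(0) = 6.0069

For an MA(q) process X_t = eps_t + sum_i theta_i eps_{t-i} with
Var(eps_t) = sigma^2, the variance is
  gamma(0) = sigma^2 * (1 + sum_i theta_i^2).
  sum_i theta_i^2 = (0.125)^2 + (0.431)^2 = 0.015625 + 0.185761 = 0.201386.
  gamma(0) = 5 * (1 + 0.201386) = 5 * 1.201386 = 6.00693, which rounds to 6.0069.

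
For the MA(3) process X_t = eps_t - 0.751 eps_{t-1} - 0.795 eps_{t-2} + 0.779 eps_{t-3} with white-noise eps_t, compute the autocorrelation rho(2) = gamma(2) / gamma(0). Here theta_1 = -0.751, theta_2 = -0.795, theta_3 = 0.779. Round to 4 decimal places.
\rho(2) = -0.4924

For an MA(q) process with theta_0 = 1, the autocovariance is
  gamma(k) = sigma^2 * sum_{i=0..q-k} theta_i * theta_{i+k},
and rho(k) = gamma(k) / gamma(0). Sigma^2 cancels.
  numerator   = (1)*(-0.795) + (-0.751)*(0.779) = -1.380029.
  denominator = (1)^2 + (-0.751)^2 + (-0.795)^2 + (0.779)^2 = 2.802867.
  rho(2) = -1.380029 / 2.802867 = -0.4924.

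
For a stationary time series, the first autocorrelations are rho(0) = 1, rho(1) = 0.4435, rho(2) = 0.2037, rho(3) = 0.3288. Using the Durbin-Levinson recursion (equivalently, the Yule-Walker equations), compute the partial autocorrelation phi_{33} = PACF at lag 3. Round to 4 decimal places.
\phi_{33} = 0.2930

The PACF at lag k is phi_{kk}, the last component of the solution
to the Yule-Walker system G_k phi = r_k where
  (G_k)_{ij} = rho(|i - j|), (r_k)_i = rho(i), i,j = 1..k.
Equivalently, Durbin-Levinson gives phi_{kk} iteratively:
  phi_{11} = rho(1)
  phi_{kk} = [rho(k) - sum_{j=1..k-1} phi_{k-1,j} rho(k-j)]
            / [1 - sum_{j=1..k-1} phi_{k-1,j} rho(j)],
  phi_{k,j} = phi_{k-1,j} - phi_{kk} phi_{k-1,k-j},  j = 1..k-1.
Step k = 1:
  phi_11 = rho(1) = 0.4435.
Step k = 2:
  phi_22 = [rho(2) - phi_11 rho(1)] / [1 - phi_11 rho(1)] = [0.2037 - (0.4435)(0.4435)] / [1 - (0.4435)(0.4435)]
         = 0.00700775 / 0.80330775 = 0.008724.
  Update: phi_21 = phi_11 - phi_22 phi_11 = 0.4435 - (0.008724)(0.4435) = 0.439631.
Step k = 3:
  phi_33 = [rho(3) - phi_21 rho(2) - phi_22 rho(1)] / [1 - phi_21 rho(1) - phi_22 rho(2)]
    numerator   = 0.3288 - (0.439631)(0.2037) - (0.008724)(0.4435) = 0.23537823
    denominator = 1 - (0.439631)(0.4435) - (0.008724)(0.2037) = 0.80324662
  phi_33 = 0.23537823 / 0.80324662 = 0.293.
Therefore phi_{33} = 0.2930.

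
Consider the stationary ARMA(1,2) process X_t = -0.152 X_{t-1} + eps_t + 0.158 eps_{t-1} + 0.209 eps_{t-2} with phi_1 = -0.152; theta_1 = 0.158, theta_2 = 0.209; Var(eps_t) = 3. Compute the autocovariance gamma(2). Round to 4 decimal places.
\gamma(2) = 0.6268

Multiply the model equation by X_{t-k} and take expectations. With theta_0 = psi_0 = 1 and psi_j the MA(infinity) weights, this gives
  gamma(k) - sum_i phi_i gamma(k-i) = c_k,
  c_k = sigma^2 * sum_{j=k..q} theta_j psi_{j-k}   (c_k = 0 for k > q),
using gamma(-m) = gamma(m).
psi-weights needed (psi_j = theta_j + sum_i phi_i psi_{j-i}):
  psi_1 = theta_1 + phi_1 = 0.158 + (-0.152) = 0.006
  psi_2 = theta_2 + phi_1 psi_1 = 0.209 + (-0.152)(0.006) = 0.208088
Right-hand sides:
  c_0 = sigma^2 (1 + theta_1 psi_1 + theta_2 psi_2) = 3 * (1 + (0.158)(0.006) + (0.209)(0.208088)) = 3 * 1.044438 = 3.133315
  c_1 = sigma^2 (theta_1 + theta_2 psi_1) = 3 * (0.158 + (0.209)(0.006)) = 0.477762
  c_2 = sigma^2 theta_2 = 3 * (0.209) = 0.627
Equations for k = 0 and k = 1 (AR order 1):
  gamma(0) = phi_1 gamma(1) + c_0
  gamma(1) = phi_1 gamma(0) + c_1
Substituting the second into the first: gamma(0) (1 - phi_1^2) = c_0 + phi_1 c_1, so
  gamma(0) = (c_0 + phi_1 c_1) / (1 - phi_1^2) = (3.133315 + (-0.152)(0.477762)) / (1 - (-0.152)^2) = 3.060695 / 0.976896 = 3.133082.
  gamma(1) = phi_1 gamma(0) + c_1 = (-0.152)(3.133082) + (0.477762) = 0.001534.
For k = 2: gamma(2) = phi_1 gamma(1) + c_2
  = (-0.152)(0.001534) + (0.627) = 0.626767.
Therefore gamma(2) = 0.6268 (to 4 decimal places).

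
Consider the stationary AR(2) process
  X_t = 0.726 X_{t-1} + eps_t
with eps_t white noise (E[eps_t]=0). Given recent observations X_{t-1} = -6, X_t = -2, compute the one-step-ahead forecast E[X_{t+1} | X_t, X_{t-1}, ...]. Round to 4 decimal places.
E[X_{t+1} \mid \mathcal F_t] = -1.4520

For an AR(p) model X_t = c + sum_i phi_i X_{t-i} + eps_t, the
one-step-ahead conditional mean is
  E[X_{t+1} | X_t, ...] = c + sum_i phi_i X_{t+1-i}.
Substitute known values:
  E[X_{t+1} | ...] = (0.726) * (-2) + (0) * (-6)
                   = -1.4520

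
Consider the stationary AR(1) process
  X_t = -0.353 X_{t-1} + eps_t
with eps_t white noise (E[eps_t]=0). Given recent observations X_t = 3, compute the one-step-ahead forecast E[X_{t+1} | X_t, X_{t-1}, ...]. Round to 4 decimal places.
E[X_{t+1} \mid \mathcal F_t] = -1.0590

For an AR(p) model X_t = c + sum_i phi_i X_{t-i} + eps_t, the
one-step-ahead conditional mean is
  E[X_{t+1} | X_t, ...] = c + sum_i phi_i X_{t+1-i}.
Substitute known values:
  E[X_{t+1} | ...] = (-0.353) * (3)
                   = -1.0590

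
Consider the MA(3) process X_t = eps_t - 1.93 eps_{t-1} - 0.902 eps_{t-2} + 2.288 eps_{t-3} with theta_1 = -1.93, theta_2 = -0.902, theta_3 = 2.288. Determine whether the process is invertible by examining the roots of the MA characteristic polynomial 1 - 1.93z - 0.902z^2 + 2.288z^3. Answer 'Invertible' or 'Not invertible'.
\text{Not invertible}

The MA(q) characteristic polynomial is P(z) = 1 - 1.93z - 0.902z^2 + 2.288z^3.
Invertibility requires all roots to lie outside the unit circle, i.e. |z| > 1 for every root.
Degree 3: look for a simple real root z0 first, then factor out (1 - z/z0) and solve the remaining quadratic.
Testing z0 = 0.625: P(0.625) = 1 + (-1.93)(0.625) + (-0.902)(0.625)^2 + (2.288)(0.625)^3
  = 1 + (-1.20625) + (-0.352344) + (0.558594) = 0.  So z_0 = 0.625 is a root, |z_0| = 0.625.
Divide out the factor (1 - 1.6 z) = (1 - z/z0) (since 1/z0 = 1.6):
  P(z) = (1 - 1.6 z)(1 + (-0.33) z + (-1.43) z^2)
  [check: z-coef -0.33 - (1.6) = -1.93; z^2-coef -1.43 - (1.6)(-0.33) = -0.902; z^3-coef -(1.6)(-1.43) = 2.288.]
Remaining roots from the quadratic factor 1 + (-0.33) z + (-1.43) z^2:
  Set 1 + (-0.33) z + (-1.43) z^2 = 0, i.e. a z^2 + b z + c = 0 with a = -1.43, b = -0.33, c = 1.
  Discriminant D = b^2 - 4ac = (-0.33)^2 - 4*(-1.43)*1 = 0.1089 - (-5.72) = 5.8289.
  D >= 0, so the roots are real: z = (-b +/- sqrt(D)) / (2a) = (0.33 +/- 2.414311) / (-2.86).
    z_1 = (0.33 + 2.414311) / (-2.86) = -0.9595,   |z_1| = 0.9595.
    z_2 = (0.33 - 2.414311) / (-2.86) = 0.7288,   |z_2| = 0.7288.
Moduli of all roots: 0.6250, 0.9595, 0.7288.
All moduli strictly greater than 1? No.
Verdict: Not invertible.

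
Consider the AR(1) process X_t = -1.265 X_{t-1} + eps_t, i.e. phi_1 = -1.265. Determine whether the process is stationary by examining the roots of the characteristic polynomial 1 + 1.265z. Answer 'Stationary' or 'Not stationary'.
\text{Not stationary}

The AR(p) characteristic polynomial is P(z) = 1 + 1.265z.
Stationarity requires all roots to lie outside the unit circle, i.e. |z| > 1 for every root.
This is linear in z: 1 + (1.265) z = 0  =>  z = -1/(1.265) = -0.790514,  |z| = 0.790514.
Moduli of all roots: 0.7905.
All moduli strictly greater than 1? No.
Verdict: Not stationary.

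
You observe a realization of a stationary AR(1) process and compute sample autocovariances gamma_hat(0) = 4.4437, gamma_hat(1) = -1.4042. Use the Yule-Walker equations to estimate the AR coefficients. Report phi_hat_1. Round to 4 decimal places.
\hat\phi_{1} = -0.3160

The Yule-Walker equations for an AR(p) process read, in matrix form,
  Gamma_p phi = r_p,   with   (Gamma_p)_{ij} = gamma(|i - j|),
                       (r_p)_i = gamma(i),   i,j = 1..p.
Substitute the sample gammas (Toeplitz matrix and right-hand side of size 1):
  Gamma_p = [[4.4437]]
  r_p     = [-1.4042]
With p = 1 this is the single equation gamma(0) phi_1 = gamma(1):
  phi_hat_1 = gamma(1) / gamma(0) = -1.4042 / 4.4437 = -0.3160.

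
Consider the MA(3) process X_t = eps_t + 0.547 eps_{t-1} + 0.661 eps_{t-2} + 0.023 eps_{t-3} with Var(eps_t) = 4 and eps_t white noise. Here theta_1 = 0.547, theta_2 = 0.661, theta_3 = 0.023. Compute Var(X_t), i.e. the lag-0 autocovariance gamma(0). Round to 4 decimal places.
\gamma(0) = 6.9466

For an MA(q) process X_t = eps_t + sum_i theta_i eps_{t-i} with
Var(eps_t) = sigma^2, the variance is
  gamma(0) = sigma^2 * (1 + sum_i theta_i^2).
  sum_i theta_i^2 = (0.547)^2 + (0.661)^2 + (0.023)^2 = 0.299209 + 0.436921 + 0.000529 = 0.736659.
  gamma(0) = 4 * (1 + 0.736659) = 4 * 1.736659 = 6.946636, which rounds to 6.9466.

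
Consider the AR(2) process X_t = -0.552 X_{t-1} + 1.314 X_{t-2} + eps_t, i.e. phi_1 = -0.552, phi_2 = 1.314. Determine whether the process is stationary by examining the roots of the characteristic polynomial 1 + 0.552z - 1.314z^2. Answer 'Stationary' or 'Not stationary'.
\text{Not stationary}

The AR(p) characteristic polynomial is P(z) = 1 + 0.552z - 1.314z^2.
Stationarity requires all roots to lie outside the unit circle, i.e. |z| > 1 for every root.
Set 1 + (0.552) z + (-1.314) z^2 = 0, i.e. a z^2 + b z + c = 0 with a = -1.314, b = 0.552, c = 1.
Discriminant D = b^2 - 4ac = (0.552)^2 - 4*(-1.314)*1 = 0.304704 - (-5.256) = 5.560704.
D >= 0, so the roots are real: z = (-b +/- sqrt(D)) / (2a) = (-0.552 +/- 2.358115) / (-2.628).
  z_1 = (-0.552 + 2.358115) / (-2.628) = -0.6873,   |z_1| = 0.6873.
  z_2 = (-0.552 - 2.358115) / (-2.628) = 1.1073,   |z_2| = 1.1073.
Moduli of all roots: 0.6873, 1.1073.
All moduli strictly greater than 1? No.
Verdict: Not stationary.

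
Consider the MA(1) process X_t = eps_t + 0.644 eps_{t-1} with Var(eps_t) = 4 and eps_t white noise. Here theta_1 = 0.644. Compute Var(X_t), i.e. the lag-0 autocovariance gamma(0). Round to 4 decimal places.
\gamma(0) = 5.6589

For an MA(q) process X_t = eps_t + sum_i theta_i eps_{t-i} with
Var(eps_t) = sigma^2, the variance is
  gamma(0) = sigma^2 * (1 + sum_i theta_i^2).
  sum_i theta_i^2 = (0.644)^2 = 0.414736.
  gamma(0) = 4 * (1 + 0.414736) = 4 * 1.414736 = 5.658944, which rounds to 5.6589.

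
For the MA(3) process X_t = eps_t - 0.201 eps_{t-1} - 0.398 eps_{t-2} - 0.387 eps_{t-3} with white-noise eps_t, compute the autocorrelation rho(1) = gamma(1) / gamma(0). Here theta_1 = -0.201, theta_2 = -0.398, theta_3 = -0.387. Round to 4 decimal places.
\rho(1) = 0.0245

For an MA(q) process with theta_0 = 1, the autocovariance is
  gamma(k) = sigma^2 * sum_{i=0..q-k} theta_i * theta_{i+k},
and rho(k) = gamma(k) / gamma(0). Sigma^2 cancels.
  numerator   = (1)*(-0.201) + (-0.201)*(-0.398) + (-0.398)*(-0.387) = 0.033024.
  denominator = (1)^2 + (-0.201)^2 + (-0.398)^2 + (-0.387)^2 = 1.348574.
  rho(1) = 0.033024 / 1.348574 = 0.0245.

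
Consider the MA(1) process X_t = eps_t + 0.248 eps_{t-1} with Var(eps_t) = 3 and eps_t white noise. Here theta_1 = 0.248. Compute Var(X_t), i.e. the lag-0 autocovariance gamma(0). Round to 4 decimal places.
\gamma(0) = 3.1845

For an MA(q) process X_t = eps_t + sum_i theta_i eps_{t-i} with
Var(eps_t) = sigma^2, the variance is
  gamma(0) = sigma^2 * (1 + sum_i theta_i^2).
  sum_i theta_i^2 = (0.248)^2 = 0.061504.
  gamma(0) = 3 * (1 + 0.061504) = 3 * 1.061504 = 3.184512, which rounds to 3.1845.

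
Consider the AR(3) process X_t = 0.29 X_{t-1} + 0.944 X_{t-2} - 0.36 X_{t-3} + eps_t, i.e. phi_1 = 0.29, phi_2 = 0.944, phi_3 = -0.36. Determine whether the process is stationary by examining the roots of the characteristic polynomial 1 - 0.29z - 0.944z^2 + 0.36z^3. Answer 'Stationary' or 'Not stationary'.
\text{Not stationary}

The AR(p) characteristic polynomial is P(z) = 1 - 0.29z - 0.944z^2 + 0.36z^3.
Stationarity requires all roots to lie outside the unit circle, i.e. |z| > 1 for every root.
Degree 3: look for a simple real root z0 first, then factor out (1 - z/z0) and solve the remaining quadratic.
Testing z0 = 2.5: P(2.5) = 1 + (-0.29)(2.5) + (-0.944)(2.5)^2 + (0.36)(2.5)^3
  = 1 + (-0.725) + (-5.9) + (5.625) = 0.  So z_0 = 2.5 is a root, |z_0| = 2.5.
Divide out the factor (1 - 0.4 z) = (1 - z/z0) (since 1/z0 = 0.4):
  P(z) = (1 - 0.4 z)(1 + (0.11) z + (-0.9) z^2)
  [check: z-coef 0.11 - (0.4) = -0.29; z^2-coef -0.9 - (0.4)(0.11) = -0.944; z^3-coef -(0.4)(-0.9) = 0.36.]
Remaining roots from the quadratic factor 1 + (0.11) z + (-0.9) z^2:
  Set 1 + (0.11) z + (-0.9) z^2 = 0, i.e. a z^2 + b z + c = 0 with a = -0.9, b = 0.11, c = 1.
  Discriminant D = b^2 - 4ac = (0.11)^2 - 4*(-0.9)*1 = 0.0121 - (-3.6) = 3.6121.
  D >= 0, so the roots are real: z = (-b +/- sqrt(D)) / (2a) = (-0.11 +/- 1.900553) / (-1.8).
    z_1 = (-0.11 + 1.900553) / (-1.8) = -0.9948,   |z_1| = 0.9948.
    z_2 = (-0.11 - 1.900553) / (-1.8) = 1.117,   |z_2| = 1.117.
Moduli of all roots: 2.5000, 0.9948, 1.1170.
All moduli strictly greater than 1? No.
Verdict: Not stationary.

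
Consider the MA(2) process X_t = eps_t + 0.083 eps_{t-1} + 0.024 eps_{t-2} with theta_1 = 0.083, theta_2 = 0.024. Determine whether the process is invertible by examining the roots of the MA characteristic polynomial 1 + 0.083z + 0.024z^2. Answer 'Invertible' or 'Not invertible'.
\text{Invertible}

The MA(q) characteristic polynomial is P(z) = 1 + 0.083z + 0.024z^2.
Invertibility requires all roots to lie outside the unit circle, i.e. |z| > 1 for every root.
Set 1 + (0.083) z + (0.024) z^2 = 0, i.e. a z^2 + b z + c = 0 with a = 0.024, b = 0.083, c = 1.
Discriminant D = b^2 - 4ac = (0.083)^2 - 4*(0.024)*1 = 0.006889 - (0.096) = -0.089111.
D < 0, so the roots are the complex-conjugate pair z = (-b +/- i sqrt(-D)) / (2a) = -1.7292 +/- 6.2191i.
For a conjugate pair |z|^2 = z * conj(z) = (product of roots) = c/a = 1/(0.024) = 41.666667, so |z| = sqrt(41.666667) = 6.455 for both roots.
Moduli of all roots: 6.4550, 6.4550.
All moduli strictly greater than 1? Yes.
Verdict: Invertible.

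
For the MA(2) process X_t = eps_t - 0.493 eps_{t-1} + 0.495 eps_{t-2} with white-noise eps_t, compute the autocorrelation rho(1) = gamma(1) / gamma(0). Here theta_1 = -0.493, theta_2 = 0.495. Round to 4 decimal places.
\rho(1) = -0.4953

For an MA(q) process with theta_0 = 1, the autocovariance is
  gamma(k) = sigma^2 * sum_{i=0..q-k} theta_i * theta_{i+k},
and rho(k) = gamma(k) / gamma(0). Sigma^2 cancels.
  numerator   = (1)*(-0.493) + (-0.493)*(0.495) = -0.737035.
  denominator = (1)^2 + (-0.493)^2 + (0.495)^2 = 1.488074.
  rho(1) = -0.737035 / 1.488074 = -0.4953.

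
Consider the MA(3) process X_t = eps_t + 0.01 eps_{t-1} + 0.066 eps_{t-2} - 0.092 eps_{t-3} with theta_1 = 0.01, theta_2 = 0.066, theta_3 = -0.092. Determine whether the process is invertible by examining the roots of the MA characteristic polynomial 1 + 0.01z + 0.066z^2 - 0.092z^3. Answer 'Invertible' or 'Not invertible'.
\text{Invertible}

The MA(q) characteristic polynomial is P(z) = 1 + 0.01z + 0.066z^2 - 0.092z^3.
Invertibility requires all roots to lie outside the unit circle, i.e. |z| > 1 for every root.
Degree 3: look for a simple real root z0 first, then factor out (1 - z/z0) and solve the remaining quadratic.
Testing z0 = 2.5: P(2.5) = 1 + (0.01)(2.5) + (0.066)(2.5)^2 + (-0.092)(2.5)^3
  = 1 + (0.025) + (0.4125) + (-1.4375) = 0.  So z_0 = 2.5 is a root, |z_0| = 2.5.
Divide out the factor (1 - 0.4 z) = (1 - z/z0) (since 1/z0 = 0.4):
  P(z) = (1 - 0.4 z)(1 + (0.41) z + (0.23) z^2)
  [check: z-coef 0.41 - (0.4) = 0.01; z^2-coef 0.23 - (0.4)(0.41) = 0.066; z^3-coef -(0.4)(0.23) = -0.092.]
Remaining roots from the quadratic factor 1 + (0.41) z + (0.23) z^2:
  Set 1 + (0.41) z + (0.23) z^2 = 0, i.e. a z^2 + b z + c = 0 with a = 0.23, b = 0.41, c = 1.
  Discriminant D = b^2 - 4ac = (0.41)^2 - 4*(0.23)*1 = 0.1681 - (0.92) = -0.7519.
  D < 0, so the roots are the complex-conjugate pair z = (-b +/- i sqrt(-D)) / (2a) = -0.8913 +/- 1.885i.
  For a conjugate pair |z|^2 = z * conj(z) = (product of roots) = c/a = 1/(0.23) = 4.347826, so |z| = sqrt(4.347826) = 2.0851 for both roots.
Moduli of all roots: 2.5000, 2.0851, 2.0851.
All moduli strictly greater than 1? Yes.
Verdict: Invertible.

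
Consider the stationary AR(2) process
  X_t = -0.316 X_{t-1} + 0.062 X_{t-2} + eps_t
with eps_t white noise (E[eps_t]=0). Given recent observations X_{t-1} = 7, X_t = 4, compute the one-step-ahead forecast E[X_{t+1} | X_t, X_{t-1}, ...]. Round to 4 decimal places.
E[X_{t+1} \mid \mathcal F_t] = -0.8300

For an AR(p) model X_t = c + sum_i phi_i X_{t-i} + eps_t, the
one-step-ahead conditional mean is
  E[X_{t+1} | X_t, ...] = c + sum_i phi_i X_{t+1-i}.
Substitute known values:
  E[X_{t+1} | ...] = (-0.316) * (4) + (0.062) * (7)
                   = -0.8300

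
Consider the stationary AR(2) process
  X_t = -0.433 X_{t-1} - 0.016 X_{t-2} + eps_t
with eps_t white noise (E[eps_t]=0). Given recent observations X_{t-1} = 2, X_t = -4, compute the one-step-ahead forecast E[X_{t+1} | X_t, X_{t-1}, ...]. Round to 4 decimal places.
E[X_{t+1} \mid \mathcal F_t] = 1.7000

For an AR(p) model X_t = c + sum_i phi_i X_{t-i} + eps_t, the
one-step-ahead conditional mean is
  E[X_{t+1} | X_t, ...] = c + sum_i phi_i X_{t+1-i}.
Substitute known values:
  E[X_{t+1} | ...] = (-0.433) * (-4) + (-0.016) * (2)
                   = 1.7000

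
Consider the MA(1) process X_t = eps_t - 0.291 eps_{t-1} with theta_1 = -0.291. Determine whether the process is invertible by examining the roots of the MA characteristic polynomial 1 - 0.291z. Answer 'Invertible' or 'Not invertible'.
\text{Invertible}

The MA(q) characteristic polynomial is P(z) = 1 - 0.291z.
Invertibility requires all roots to lie outside the unit circle, i.e. |z| > 1 for every root.
This is linear in z: 1 + (-0.291) z = 0  =>  z = -1/(-0.291) = 3.436426,  |z| = 3.436426.
Moduli of all roots: 3.4364.
All moduli strictly greater than 1? Yes.
Verdict: Invertible.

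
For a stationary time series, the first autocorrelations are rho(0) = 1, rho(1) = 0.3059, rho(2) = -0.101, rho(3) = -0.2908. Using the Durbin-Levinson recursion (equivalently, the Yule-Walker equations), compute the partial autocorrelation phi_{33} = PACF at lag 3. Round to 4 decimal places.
\phi_{33} = -0.2170

The PACF at lag k is phi_{kk}, the last component of the solution
to the Yule-Walker system G_k phi = r_k where
  (G_k)_{ij} = rho(|i - j|), (r_k)_i = rho(i), i,j = 1..k.
Equivalently, Durbin-Levinson gives phi_{kk} iteratively:
  phi_{11} = rho(1)
  phi_{kk} = [rho(k) - sum_{j=1..k-1} phi_{k-1,j} rho(k-j)]
            / [1 - sum_{j=1..k-1} phi_{k-1,j} rho(j)],
  phi_{k,j} = phi_{k-1,j} - phi_{kk} phi_{k-1,k-j},  j = 1..k-1.
Step k = 1:
  phi_11 = rho(1) = 0.3059.
Step k = 2:
  phi_22 = [rho(2) - phi_11 rho(1)] / [1 - phi_11 rho(1)] = [-0.101 - (0.3059)(0.3059)] / [1 - (0.3059)(0.3059)]
         = -0.19457481 / 0.90642519 = -0.214662.
  Update: phi_21 = phi_11 - phi_22 phi_11 = 0.3059 - (-0.214662)(0.3059) = 0.371565.
Step k = 3:
  phi_33 = [rho(3) - phi_21 rho(2) - phi_22 rho(1)] / [1 - phi_21 rho(1) - phi_22 rho(2)]
    numerator   = -0.2908 - (0.371565)(-0.101) - (-0.214662)(0.3059) = -0.18760691
    denominator = 1 - (0.371565)(0.3059) - (-0.214662)(-0.101) = 0.86465742
  phi_33 = -0.18760691 / 0.86465742 = -0.217.
Therefore phi_{33} = -0.2170.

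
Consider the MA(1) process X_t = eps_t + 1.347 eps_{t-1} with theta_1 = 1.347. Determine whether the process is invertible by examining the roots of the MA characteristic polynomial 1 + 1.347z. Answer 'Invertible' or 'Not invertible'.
\text{Not invertible}

The MA(q) characteristic polynomial is P(z) = 1 + 1.347z.
Invertibility requires all roots to lie outside the unit circle, i.e. |z| > 1 for every root.
This is linear in z: 1 + (1.347) z = 0  =>  z = -1/(1.347) = -0.74239,  |z| = 0.74239.
Moduli of all roots: 0.7424.
All moduli strictly greater than 1? No.
Verdict: Not invertible.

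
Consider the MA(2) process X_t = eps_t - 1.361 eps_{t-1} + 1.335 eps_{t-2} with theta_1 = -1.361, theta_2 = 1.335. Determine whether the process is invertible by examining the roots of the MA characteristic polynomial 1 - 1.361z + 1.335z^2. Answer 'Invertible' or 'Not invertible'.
\text{Not invertible}

The MA(q) characteristic polynomial is P(z) = 1 - 1.361z + 1.335z^2.
Invertibility requires all roots to lie outside the unit circle, i.e. |z| > 1 for every root.
Set 1 + (-1.361) z + (1.335) z^2 = 0, i.e. a z^2 + b z + c = 0 with a = 1.335, b = -1.361, c = 1.
Discriminant D = b^2 - 4ac = (-1.361)^2 - 4*(1.335)*1 = 1.852321 - (5.34) = -3.487679.
D < 0, so the roots are the complex-conjugate pair z = (-b +/- i sqrt(-D)) / (2a) = 0.5097 +/- 0.6995i.
For a conjugate pair |z|^2 = z * conj(z) = (product of roots) = c/a = 1/(1.335) = 0.749064, so |z| = sqrt(0.749064) = 0.8655 for both roots.
Moduli of all roots: 0.8655, 0.8655.
All moduli strictly greater than 1? No.
Verdict: Not invertible.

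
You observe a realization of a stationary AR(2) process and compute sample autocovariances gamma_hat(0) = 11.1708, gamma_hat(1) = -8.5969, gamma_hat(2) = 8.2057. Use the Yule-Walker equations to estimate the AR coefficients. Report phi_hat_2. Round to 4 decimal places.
\hat\phi_{2} = 0.3490

The Yule-Walker equations for an AR(p) process read, in matrix form,
  Gamma_p phi = r_p,   with   (Gamma_p)_{ij} = gamma(|i - j|),
                       (r_p)_i = gamma(i),   i,j = 1..p.
Substitute the sample gammas (Toeplitz matrix and right-hand side of size 2):
  Gamma_p = [[11.1708, -8.5969], [-8.5969, 11.1708]]
  r_p     = [-8.5969, 8.2057]
Written out:
  11.1708 phi_1 - 8.5969 phi_2 = -8.5969
  -8.5969 phi_1 + 11.1708 phi_2 = 8.2057
Solve by Cramer's rule:
  det = gamma(0)^2 - gamma(1)^2 = (11.1708)^2 - (-8.5969)^2 = 124.78677264 - 73.90668961 = 50.88008303
  phi_hat_1 = [gamma(1) gamma(0) - gamma(1) gamma(2)] / det = [(-8.5969)(11.1708) - (-8.5969)(8.2057)] / 50.88008303 = -25.49066819 / 50.88008303 = -0.501
  phi_hat_2 = [gamma(0) gamma(2) - gamma(1)^2] / det = [(11.1708)(8.2057) - (-8.5969)^2] / 50.88008303 = 17.75754395 / 50.88008303 = 0.349
So phi_hat = [-0.5010, 0.3490].
Therefore phi_hat_2 = 0.3490.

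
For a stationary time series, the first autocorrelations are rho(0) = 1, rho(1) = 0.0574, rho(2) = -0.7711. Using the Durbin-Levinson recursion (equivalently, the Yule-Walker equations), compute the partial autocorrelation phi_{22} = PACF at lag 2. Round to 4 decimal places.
\phi_{22} = -0.7770

The PACF at lag k is phi_{kk}, the last component of the solution
to the Yule-Walker system G_k phi = r_k where
  (G_k)_{ij} = rho(|i - j|), (r_k)_i = rho(i), i,j = 1..k.
Equivalently, Durbin-Levinson gives phi_{kk} iteratively:
  phi_{11} = rho(1)
  phi_{kk} = [rho(k) - sum_{j=1..k-1} phi_{k-1,j} rho(k-j)]
            / [1 - sum_{j=1..k-1} phi_{k-1,j} rho(j)],
  phi_{k,j} = phi_{k-1,j} - phi_{kk} phi_{k-1,k-j},  j = 1..k-1.
Step k = 1:
  phi_11 = rho(1) = 0.0574.
Step k = 2:
  phi_22 = [rho(2) - phi_11 rho(1)] / [1 - phi_11 rho(1)] = [-0.7711 - (0.0574)(0.0574)] / [1 - (0.0574)(0.0574)]
         = -0.77439476 / 0.99670524 = -0.777.
Therefore phi_{22} = -0.7770.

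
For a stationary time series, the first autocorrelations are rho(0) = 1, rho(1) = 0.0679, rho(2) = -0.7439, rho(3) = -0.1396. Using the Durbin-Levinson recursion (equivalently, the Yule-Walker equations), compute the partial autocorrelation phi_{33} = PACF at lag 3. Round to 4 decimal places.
\phi_{33} = -0.0001

The PACF at lag k is phi_{kk}, the last component of the solution
to the Yule-Walker system G_k phi = r_k where
  (G_k)_{ij} = rho(|i - j|), (r_k)_i = rho(i), i,j = 1..k.
Equivalently, Durbin-Levinson gives phi_{kk} iteratively:
  phi_{11} = rho(1)
  phi_{kk} = [rho(k) - sum_{j=1..k-1} phi_{k-1,j} rho(k-j)]
            / [1 - sum_{j=1..k-1} phi_{k-1,j} rho(j)],
  phi_{k,j} = phi_{k-1,j} - phi_{kk} phi_{k-1,k-j},  j = 1..k-1.
Step k = 1:
  phi_11 = rho(1) = 0.0679.
Step k = 2:
  phi_22 = [rho(2) - phi_11 rho(1)] / [1 - phi_11 rho(1)] = [-0.7439 - (0.0679)(0.0679)] / [1 - (0.0679)(0.0679)]
         = -0.74851041 / 0.99538959 = -0.751977.
  Update: phi_21 = phi_11 - phi_22 phi_11 = 0.0679 - (-0.751977)(0.0679) = 0.118959.
Step k = 3:
  phi_33 = [rho(3) - phi_21 rho(2) - phi_22 rho(1)] / [1 - phi_21 rho(1) - phi_22 rho(2)]
    numerator   = -0.1396 - (0.118959)(-0.7439) - (-0.751977)(0.0679) = -0.00004694
    denominator = 1 - (0.118959)(0.0679) - (-0.751977)(-0.7439) = 0.43252673
  phi_33 = -0.00004694 / 0.43252673 = -0.0001.
Therefore phi_{33} = -0.0001.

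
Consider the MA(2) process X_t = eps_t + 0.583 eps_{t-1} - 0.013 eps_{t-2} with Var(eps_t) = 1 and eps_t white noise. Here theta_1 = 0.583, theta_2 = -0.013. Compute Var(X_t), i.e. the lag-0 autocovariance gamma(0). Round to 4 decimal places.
\gamma(0) = 1.3401

For an MA(q) process X_t = eps_t + sum_i theta_i eps_{t-i} with
Var(eps_t) = sigma^2, the variance is
  gamma(0) = sigma^2 * (1 + sum_i theta_i^2).
  sum_i theta_i^2 = (0.583)^2 + (-0.013)^2 = 0.339889 + 0.000169 = 0.340058.
  gamma(0) = 1 * (1 + 0.340058) = 1 * 1.340058 = 1.340058, which rounds to 1.3401.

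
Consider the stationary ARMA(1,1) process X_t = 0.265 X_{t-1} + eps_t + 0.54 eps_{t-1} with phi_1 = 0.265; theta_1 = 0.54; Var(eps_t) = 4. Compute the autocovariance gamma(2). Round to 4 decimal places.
\gamma(2) = 1.0491

Multiply the model equation by X_{t-k} and take expectations. With theta_0 = psi_0 = 1 and psi_j the MA(infinity) weights, this gives
  gamma(k) - sum_i phi_i gamma(k-i) = c_k,
  c_k = sigma^2 * sum_{j=k..q} theta_j psi_{j-k}   (c_k = 0 for k > q),
using gamma(-m) = gamma(m).
psi-weights needed (psi_j = theta_j + sum_i phi_i psi_{j-i}):
  psi_1 = theta_1 + phi_1 = 0.54 + (0.265) = 0.805
Right-hand sides:
  c_0 = sigma^2 (1 + theta_1 psi_1) = 4 * (1 + (0.54)(0.805)) = 4 * 1.4347 = 5.7388
  c_1 = sigma^2 theta_1 = 4 * (0.54) = 2.16
  c_2 = 0
Equations for k = 0 and k = 1 (AR order 1):
  gamma(0) = phi_1 gamma(1) + c_0
  gamma(1) = phi_1 gamma(0) + c_1
Substituting the second into the first: gamma(0) (1 - phi_1^2) = c_0 + phi_1 c_1, so
  gamma(0) = (c_0 + phi_1 c_1) / (1 - phi_1^2) = (5.7388 + (0.265)(2.16)) / (1 - (0.265)^2) = 6.3112 / 0.929775 = 6.787879.
  gamma(1) = phi_1 gamma(0) + c_1 = (0.265)(6.787879) + (2.16) = 3.958788.
For k = 2 (> q): gamma(2) = phi_1 gamma(1) = (0.265)(3.958788) = 1.049079.
Therefore gamma(2) = 1.0491 (to 4 decimal places).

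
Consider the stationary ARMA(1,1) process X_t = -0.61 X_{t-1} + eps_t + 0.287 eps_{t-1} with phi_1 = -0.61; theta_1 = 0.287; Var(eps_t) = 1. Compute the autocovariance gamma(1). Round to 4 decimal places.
\gamma(1) = -0.4244

Multiply the model equation by X_{t-k} and take expectations. With theta_0 = psi_0 = 1 and psi_j the MA(infinity) weights, this gives
  gamma(k) - sum_i phi_i gamma(k-i) = c_k,
  c_k = sigma^2 * sum_{j=k..q} theta_j psi_{j-k}   (c_k = 0 for k > q),
using gamma(-m) = gamma(m).
psi-weights needed (psi_j = theta_j + sum_i phi_i psi_{j-i}):
  psi_1 = theta_1 + phi_1 = 0.287 + (-0.61) = -0.323
Right-hand sides:
  c_0 = sigma^2 (1 + theta_1 psi_1) = 1 * (1 + (0.287)(-0.323)) = 1 * 0.907299 = 0.907299
  c_1 = sigma^2 theta_1 = 1 * (0.287) = 0.287
  c_2 = 0
Equations for k = 0 and k = 1 (AR order 1):
  gamma(0) = phi_1 gamma(1) + c_0
  gamma(1) = phi_1 gamma(0) + c_1
Substituting the second into the first: gamma(0) (1 - phi_1^2) = c_0 + phi_1 c_1, so
  gamma(0) = (c_0 + phi_1 c_1) / (1 - phi_1^2) = (0.907299 + (-0.61)(0.287)) / (1 - (-0.61)^2) = 0.732229 / 0.6279 = 1.166155.
  gamma(1) = phi_1 gamma(0) + c_1 = (-0.61)(1.166155) + (0.287) = -0.424355.
Therefore gamma(1) = -0.4244 (to 4 decimal places).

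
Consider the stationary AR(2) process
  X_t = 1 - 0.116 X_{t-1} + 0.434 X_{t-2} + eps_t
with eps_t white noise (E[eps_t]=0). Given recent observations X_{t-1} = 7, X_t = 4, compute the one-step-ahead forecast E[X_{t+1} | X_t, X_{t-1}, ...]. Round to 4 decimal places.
E[X_{t+1} \mid \mathcal F_t] = 3.5740

For an AR(p) model X_t = c + sum_i phi_i X_{t-i} + eps_t, the
one-step-ahead conditional mean is
  E[X_{t+1} | X_t, ...] = c + sum_i phi_i X_{t+1-i}.
Substitute known values:
  E[X_{t+1} | ...] = 1 + (-0.116) * (4) + (0.434) * (7)
                   = 3.5740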